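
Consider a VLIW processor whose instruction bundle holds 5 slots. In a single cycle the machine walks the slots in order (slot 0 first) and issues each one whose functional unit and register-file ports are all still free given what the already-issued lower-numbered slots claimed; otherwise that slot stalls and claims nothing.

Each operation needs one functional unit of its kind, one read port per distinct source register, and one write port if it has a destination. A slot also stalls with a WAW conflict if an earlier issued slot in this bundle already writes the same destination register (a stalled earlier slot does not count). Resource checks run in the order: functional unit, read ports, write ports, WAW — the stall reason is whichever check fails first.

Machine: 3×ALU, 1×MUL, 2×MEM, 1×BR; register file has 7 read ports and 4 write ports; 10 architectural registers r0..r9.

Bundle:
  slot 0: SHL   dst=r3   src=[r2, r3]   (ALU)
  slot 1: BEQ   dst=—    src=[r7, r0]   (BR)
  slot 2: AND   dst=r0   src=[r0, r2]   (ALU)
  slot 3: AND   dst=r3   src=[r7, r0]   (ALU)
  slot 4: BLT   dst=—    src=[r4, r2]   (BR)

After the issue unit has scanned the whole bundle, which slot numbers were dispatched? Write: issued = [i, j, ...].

[0] ALU needs rd=2 wr=1: ok; after: ALU=2 MUL=1 MEM=2 BR=1, R=5, W=3
[1] BR needs rd=2 wr=0: ok; after: ALU=2 MUL=1 MEM=2 BR=0, R=3, W=3
[2] ALU needs rd=2 wr=1: ok; after: ALU=1 MUL=1 MEM=2 BR=0, R=1, W=2
[3] ALU needs rd=2 wr=1: RD_PORT; after: ALU=1 MUL=1 MEM=2 BR=0, R=1, W=2
[4] BR needs rd=2 wr=0: FU; after: ALU=1 MUL=1 MEM=2 BR=0, R=1, W=2

issued = [0, 1, 2]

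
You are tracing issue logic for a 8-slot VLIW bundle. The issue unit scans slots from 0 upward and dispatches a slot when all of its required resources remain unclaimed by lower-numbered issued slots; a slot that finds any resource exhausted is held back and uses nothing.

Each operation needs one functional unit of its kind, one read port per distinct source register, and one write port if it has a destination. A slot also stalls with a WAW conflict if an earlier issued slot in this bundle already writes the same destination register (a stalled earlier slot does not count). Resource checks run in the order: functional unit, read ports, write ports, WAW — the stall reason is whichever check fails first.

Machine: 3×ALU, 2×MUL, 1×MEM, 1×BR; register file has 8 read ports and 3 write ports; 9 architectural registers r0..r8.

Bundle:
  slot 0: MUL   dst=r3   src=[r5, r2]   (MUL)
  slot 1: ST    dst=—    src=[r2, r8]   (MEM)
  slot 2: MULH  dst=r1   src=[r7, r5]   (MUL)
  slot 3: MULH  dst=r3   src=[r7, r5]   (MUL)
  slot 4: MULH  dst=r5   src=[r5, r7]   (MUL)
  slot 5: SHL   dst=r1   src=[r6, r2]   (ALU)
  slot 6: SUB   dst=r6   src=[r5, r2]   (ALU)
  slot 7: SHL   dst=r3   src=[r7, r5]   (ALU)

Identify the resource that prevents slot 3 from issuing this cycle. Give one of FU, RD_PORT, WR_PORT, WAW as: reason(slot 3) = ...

reason(slot 3) = FU

[0] MUL needs rd=2 wr=1: ok; after: ALU=3 MUL=1 MEM=1 BR=1, R=6, W=2
[1] MEM needs rd=2 wr=0: ok; after: ALU=3 MUL=1 MEM=0 BR=1, R=4, W=2
[2] MUL needs rd=2 wr=1: ok; after: ALU=3 MUL=0 MEM=0 BR=1, R=2, W=1
[3] MUL needs rd=2 wr=1: FU; after: ALU=3 MUL=0 MEM=0 BR=1, R=2, W=1
[4] MUL needs rd=2 wr=1: FU; after: ALU=3 MUL=0 MEM=0 BR=1, R=2, W=1
[5] ALU needs rd=2 wr=1: WAW; after: ALU=3 MUL=0 MEM=0 BR=1, R=2, W=1
[6] ALU needs rd=2 wr=1: ok; after: ALU=2 MUL=0 MEM=0 BR=1, R=0, W=0
[7] ALU needs rd=2 wr=1: RD_PORT; after: ALU=2 MUL=0 MEM=0 BR=1, R=0, W=0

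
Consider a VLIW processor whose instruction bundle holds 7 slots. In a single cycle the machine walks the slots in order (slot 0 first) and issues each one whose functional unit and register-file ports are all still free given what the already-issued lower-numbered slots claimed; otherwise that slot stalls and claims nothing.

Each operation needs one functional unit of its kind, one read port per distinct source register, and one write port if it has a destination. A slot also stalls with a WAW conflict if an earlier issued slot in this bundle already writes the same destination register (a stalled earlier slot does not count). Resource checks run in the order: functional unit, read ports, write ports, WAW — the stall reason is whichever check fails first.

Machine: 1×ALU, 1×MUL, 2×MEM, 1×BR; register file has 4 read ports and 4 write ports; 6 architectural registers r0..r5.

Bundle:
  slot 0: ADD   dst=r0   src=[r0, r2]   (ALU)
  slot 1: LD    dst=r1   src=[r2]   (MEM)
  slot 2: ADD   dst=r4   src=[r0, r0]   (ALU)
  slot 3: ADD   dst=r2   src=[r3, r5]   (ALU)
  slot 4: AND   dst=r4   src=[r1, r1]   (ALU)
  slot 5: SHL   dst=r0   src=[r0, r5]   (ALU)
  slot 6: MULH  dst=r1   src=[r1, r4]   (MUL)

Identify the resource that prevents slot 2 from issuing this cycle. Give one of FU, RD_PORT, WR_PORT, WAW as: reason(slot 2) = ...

slot 0 (ALU): ISSUE — free A0,Mu1,Ld2,B1 rp2 wp3
slot 1 (MEM): ISSUE — free A0,Mu1,Ld1,B1 rp1 wp2
slot 2 (ALU): stall FU — free A0,Mu1,Ld1,B1 rp1 wp2
slot 3 (ALU): stall FU — free A0,Mu1,Ld1,B1 rp1 wp2
slot 4 (ALU): stall FU — free A0,Mu1,Ld1,B1 rp1 wp2
slot 5 (ALU): stall FU — free A0,Mu1,Ld1,B1 rp1 wp2
slot 6 (MUL): stall RD_PORT — free A0,Mu1,Ld1,B1 rp1 wp2

reason(slot 2) = FU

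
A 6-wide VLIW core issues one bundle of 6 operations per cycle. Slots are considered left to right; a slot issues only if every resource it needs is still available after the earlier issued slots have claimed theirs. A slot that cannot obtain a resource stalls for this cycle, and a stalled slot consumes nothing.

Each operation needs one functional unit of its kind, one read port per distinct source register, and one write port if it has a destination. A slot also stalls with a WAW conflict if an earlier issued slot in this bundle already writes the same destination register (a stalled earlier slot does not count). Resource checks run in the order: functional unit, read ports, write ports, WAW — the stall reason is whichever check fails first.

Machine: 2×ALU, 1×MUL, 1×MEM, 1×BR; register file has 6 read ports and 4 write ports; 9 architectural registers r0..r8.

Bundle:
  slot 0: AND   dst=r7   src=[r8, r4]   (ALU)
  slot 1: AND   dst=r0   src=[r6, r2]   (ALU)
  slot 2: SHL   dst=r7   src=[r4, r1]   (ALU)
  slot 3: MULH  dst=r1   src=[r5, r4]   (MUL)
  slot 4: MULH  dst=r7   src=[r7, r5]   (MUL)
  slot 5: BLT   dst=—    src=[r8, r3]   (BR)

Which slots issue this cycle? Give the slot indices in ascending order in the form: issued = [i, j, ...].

  0. ALU→r7 ⇒ go  {1A/1Mu/1Ld/1B | 4r 3w}
  1. ALU→r0 ⇒ go  {0A/1Mu/1Ld/1B | 2r 2w}
  2. ALU→r7 ⇒ no(FU)  {0A/1Mu/1Ld/1B | 2r 2w}
  3. MUL→r1 ⇒ go  {0A/0Mu/1Ld/1B | 0r 1w}
  4. MUL→r7 ⇒ no(FU)  {0A/0Mu/1Ld/1B | 0r 1w}
  5. BR ⇒ no(RD_PORT)  {0A/0Mu/1Ld/1B | 0r 1w}

issued = [0, 1, 3]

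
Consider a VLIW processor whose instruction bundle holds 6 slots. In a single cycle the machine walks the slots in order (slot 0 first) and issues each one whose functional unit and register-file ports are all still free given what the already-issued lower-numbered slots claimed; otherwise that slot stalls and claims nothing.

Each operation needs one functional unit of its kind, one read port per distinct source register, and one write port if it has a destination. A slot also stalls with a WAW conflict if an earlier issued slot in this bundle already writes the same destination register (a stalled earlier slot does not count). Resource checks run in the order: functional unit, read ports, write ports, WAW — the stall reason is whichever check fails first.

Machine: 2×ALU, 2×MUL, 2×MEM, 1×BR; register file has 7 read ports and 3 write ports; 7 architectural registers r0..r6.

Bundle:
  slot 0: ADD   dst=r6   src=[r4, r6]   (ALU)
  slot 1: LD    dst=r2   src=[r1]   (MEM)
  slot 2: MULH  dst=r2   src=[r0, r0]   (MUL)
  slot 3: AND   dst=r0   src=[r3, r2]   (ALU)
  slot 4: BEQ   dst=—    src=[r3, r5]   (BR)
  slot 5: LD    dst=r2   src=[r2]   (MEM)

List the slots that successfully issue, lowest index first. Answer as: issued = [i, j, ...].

issued = [0, 1, 3, 4]

slot 0 (ALU): ISSUE — free A1,Mu2,Ld2,B1 rp5 wp2
slot 1 (MEM): ISSUE — free A1,Mu2,Ld1,B1 rp4 wp1
slot 2 (MUL): stall WAW — free A1,Mu2,Ld1,B1 rp4 wp1
slot 3 (ALU): ISSUE — free A0,Mu2,Ld1,B1 rp2 wp0
slot 4 (BR): ISSUE — free A0,Mu2,Ld1,B0 rp0 wp0
slot 5 (MEM): stall RD_PORT — free A0,Mu2,Ld1,B0 rp0 wp0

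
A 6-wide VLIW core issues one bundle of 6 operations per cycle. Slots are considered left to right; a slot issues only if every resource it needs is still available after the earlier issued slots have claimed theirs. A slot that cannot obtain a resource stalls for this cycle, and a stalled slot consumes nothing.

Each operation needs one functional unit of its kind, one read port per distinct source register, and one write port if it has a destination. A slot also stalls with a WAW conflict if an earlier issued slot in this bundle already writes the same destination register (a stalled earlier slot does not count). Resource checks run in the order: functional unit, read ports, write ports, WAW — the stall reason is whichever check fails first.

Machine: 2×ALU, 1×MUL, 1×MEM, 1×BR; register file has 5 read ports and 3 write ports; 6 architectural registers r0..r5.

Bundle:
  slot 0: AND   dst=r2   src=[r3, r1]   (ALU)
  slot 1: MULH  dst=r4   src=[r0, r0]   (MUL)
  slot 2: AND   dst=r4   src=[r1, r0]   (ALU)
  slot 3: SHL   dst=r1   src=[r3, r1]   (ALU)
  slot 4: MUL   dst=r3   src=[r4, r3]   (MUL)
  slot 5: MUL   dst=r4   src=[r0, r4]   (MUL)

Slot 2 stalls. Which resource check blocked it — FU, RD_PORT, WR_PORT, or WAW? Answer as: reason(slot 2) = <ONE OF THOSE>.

slot 0 (ALU): ISSUE — free A1,Mu1,Ld1,B1 rp3 wp2
slot 1 (MUL): ISSUE — free A1,Mu0,Ld1,B1 rp2 wp1
slot 2 (ALU): stall WAW — free A1,Mu0,Ld1,B1 rp2 wp1
slot 3 (ALU): ISSUE — free A0,Mu0,Ld1,B1 rp0 wp0
slot 4 (MUL): stall FU — free A0,Mu0,Ld1,B1 rp0 wp0
slot 5 (MUL): stall FU — free A0,Mu0,Ld1,B1 rp0 wp0

reason(slot 2) = WAW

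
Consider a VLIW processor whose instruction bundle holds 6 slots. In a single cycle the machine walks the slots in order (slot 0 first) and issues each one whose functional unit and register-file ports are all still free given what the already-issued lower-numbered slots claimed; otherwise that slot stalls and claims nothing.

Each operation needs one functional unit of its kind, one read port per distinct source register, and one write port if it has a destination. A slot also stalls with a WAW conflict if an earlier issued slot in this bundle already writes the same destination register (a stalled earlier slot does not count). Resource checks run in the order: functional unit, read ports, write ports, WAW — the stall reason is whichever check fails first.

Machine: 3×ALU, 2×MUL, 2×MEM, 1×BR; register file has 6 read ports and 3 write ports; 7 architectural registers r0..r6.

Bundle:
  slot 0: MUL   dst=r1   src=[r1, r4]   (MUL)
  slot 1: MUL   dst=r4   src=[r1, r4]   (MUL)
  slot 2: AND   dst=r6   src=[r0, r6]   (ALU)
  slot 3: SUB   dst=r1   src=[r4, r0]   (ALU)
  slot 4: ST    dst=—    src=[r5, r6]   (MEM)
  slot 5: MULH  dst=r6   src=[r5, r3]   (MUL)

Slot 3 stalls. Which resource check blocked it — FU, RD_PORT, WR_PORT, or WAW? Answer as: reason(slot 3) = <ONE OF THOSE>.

reason(slot 3) = RD_PORT

slot 0 (MUL): ISSUE — free A3,Mu1,Ld2,B1 rp4 wp2
slot 1 (MUL): ISSUE — free A3,Mu0,Ld2,B1 rp2 wp1
slot 2 (ALU): ISSUE — free A2,Mu0,Ld2,B1 rp0 wp0
slot 3 (ALU): stall RD_PORT — free A2,Mu0,Ld2,B1 rp0 wp0
slot 4 (MEM): stall RD_PORT — free A2,Mu0,Ld2,B1 rp0 wp0
slot 5 (MUL): stall FU — free A2,Mu0,Ld2,B1 rp0 wp0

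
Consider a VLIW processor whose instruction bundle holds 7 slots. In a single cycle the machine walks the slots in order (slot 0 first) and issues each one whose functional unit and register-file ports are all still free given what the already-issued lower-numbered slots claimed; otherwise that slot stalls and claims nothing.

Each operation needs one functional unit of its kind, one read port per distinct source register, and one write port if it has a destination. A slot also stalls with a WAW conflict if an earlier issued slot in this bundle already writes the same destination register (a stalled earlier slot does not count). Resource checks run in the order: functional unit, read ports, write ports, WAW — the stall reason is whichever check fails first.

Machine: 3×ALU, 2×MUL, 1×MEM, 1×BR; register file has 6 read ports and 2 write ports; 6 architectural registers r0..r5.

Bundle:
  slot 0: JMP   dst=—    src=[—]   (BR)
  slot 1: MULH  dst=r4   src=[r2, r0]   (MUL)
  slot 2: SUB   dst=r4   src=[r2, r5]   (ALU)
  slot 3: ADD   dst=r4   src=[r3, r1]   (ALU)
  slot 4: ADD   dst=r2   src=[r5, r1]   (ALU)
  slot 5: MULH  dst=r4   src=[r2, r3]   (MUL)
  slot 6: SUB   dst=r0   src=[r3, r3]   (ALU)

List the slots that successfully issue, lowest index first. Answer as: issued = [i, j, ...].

(0) want 1×BR +0rd +0wr — yes → AL3|MU2|ME1|BR0|rd6|wr2
(1) want 1×MUL +2rd +1wr — yes → AL3|MU1|ME1|BR0|rd4|wr1
(2) want 1×ALU +2rd +1wr — WAW → AL3|MU1|ME1|BR0|rd4|wr1
(3) want 1×ALU +2rd +1wr — WAW → AL3|MU1|ME1|BR0|rd4|wr1
(4) want 1×ALU +2rd +1wr — yes → AL2|MU1|ME1|BR0|rd2|wr0
(5) want 1×MUL +2rd +1wr — WR_PORT → AL2|MU1|ME1|BR0|rd2|wr0
(6) want 1×ALU +1rd +1wr — WR_PORT → AL2|MU1|ME1|BR0|rd2|wr0

issued = [0, 1, 4]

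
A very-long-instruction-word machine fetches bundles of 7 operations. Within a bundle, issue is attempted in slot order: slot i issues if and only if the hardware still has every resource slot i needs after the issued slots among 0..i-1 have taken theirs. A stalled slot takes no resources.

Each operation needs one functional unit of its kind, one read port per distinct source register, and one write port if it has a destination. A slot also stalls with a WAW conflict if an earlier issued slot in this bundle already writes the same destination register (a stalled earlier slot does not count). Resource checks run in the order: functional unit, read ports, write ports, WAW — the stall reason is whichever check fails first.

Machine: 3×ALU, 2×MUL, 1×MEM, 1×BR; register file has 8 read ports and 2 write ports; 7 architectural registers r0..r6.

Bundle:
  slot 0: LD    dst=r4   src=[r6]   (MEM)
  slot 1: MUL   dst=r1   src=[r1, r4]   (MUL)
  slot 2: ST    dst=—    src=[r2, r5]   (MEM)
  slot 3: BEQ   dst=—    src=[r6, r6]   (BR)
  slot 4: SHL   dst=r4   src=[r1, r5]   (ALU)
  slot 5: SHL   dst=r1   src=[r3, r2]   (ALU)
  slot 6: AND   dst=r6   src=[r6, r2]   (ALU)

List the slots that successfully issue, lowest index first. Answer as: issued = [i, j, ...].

issued = [0, 1, 3]

(0) want 1×MEM +1rd +1wr — yes → AL3|MU2|ME0|BR1|rd7|wr1
(1) want 1×MUL +2rd +1wr — yes → AL3|MU1|ME0|BR1|rd5|wr0
(2) want 1×MEM +2rd +0wr — FU → AL3|MU1|ME0|BR1|rd5|wr0
(3) want 1×BR +1rd +0wr — yes → AL3|MU1|ME0|BR0|rd4|wr0
(4) want 1×ALU +2rd +1wr — WR_PORT → AL3|MU1|ME0|BR0|rd4|wr0
(5) want 1×ALU +2rd +1wr — WR_PORT → AL3|MU1|ME0|BR0|rd4|wr0
(6) want 1×ALU +2rd +1wr — WR_PORT → AL3|MU1|ME0|BR0|rd4|wr0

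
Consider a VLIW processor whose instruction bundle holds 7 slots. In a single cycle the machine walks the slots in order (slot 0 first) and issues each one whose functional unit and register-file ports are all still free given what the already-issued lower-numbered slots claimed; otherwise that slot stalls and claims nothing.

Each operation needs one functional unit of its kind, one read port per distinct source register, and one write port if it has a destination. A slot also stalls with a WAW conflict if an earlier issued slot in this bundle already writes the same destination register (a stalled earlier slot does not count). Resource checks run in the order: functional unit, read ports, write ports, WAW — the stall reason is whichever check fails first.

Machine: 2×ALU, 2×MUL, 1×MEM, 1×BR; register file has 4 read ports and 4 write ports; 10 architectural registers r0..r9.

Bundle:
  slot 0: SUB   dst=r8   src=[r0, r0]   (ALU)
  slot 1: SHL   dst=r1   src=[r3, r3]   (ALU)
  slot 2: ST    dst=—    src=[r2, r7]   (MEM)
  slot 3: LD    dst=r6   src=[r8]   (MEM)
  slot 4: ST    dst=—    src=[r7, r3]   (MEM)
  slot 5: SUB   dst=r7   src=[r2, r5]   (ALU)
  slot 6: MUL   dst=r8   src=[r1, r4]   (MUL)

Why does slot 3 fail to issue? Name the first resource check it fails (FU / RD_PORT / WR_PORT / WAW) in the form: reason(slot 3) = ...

slot 0 (ALU): ISSUE — free A1,Mu2,Ld1,B1 rp3 wp3
slot 1 (ALU): ISSUE — free A0,Mu2,Ld1,B1 rp2 wp2
slot 2 (MEM): ISSUE — free A0,Mu2,Ld0,B1 rp0 wp2
slot 3 (MEM): stall FU — free A0,Mu2,Ld0,B1 rp0 wp2
slot 4 (MEM): stall FU — free A0,Mu2,Ld0,B1 rp0 wp2
slot 5 (ALU): stall FU — free A0,Mu2,Ld0,B1 rp0 wp2
slot 6 (MUL): stall RD_PORT — free A0,Mu2,Ld0,B1 rp0 wp2

reason(slot 3) = FU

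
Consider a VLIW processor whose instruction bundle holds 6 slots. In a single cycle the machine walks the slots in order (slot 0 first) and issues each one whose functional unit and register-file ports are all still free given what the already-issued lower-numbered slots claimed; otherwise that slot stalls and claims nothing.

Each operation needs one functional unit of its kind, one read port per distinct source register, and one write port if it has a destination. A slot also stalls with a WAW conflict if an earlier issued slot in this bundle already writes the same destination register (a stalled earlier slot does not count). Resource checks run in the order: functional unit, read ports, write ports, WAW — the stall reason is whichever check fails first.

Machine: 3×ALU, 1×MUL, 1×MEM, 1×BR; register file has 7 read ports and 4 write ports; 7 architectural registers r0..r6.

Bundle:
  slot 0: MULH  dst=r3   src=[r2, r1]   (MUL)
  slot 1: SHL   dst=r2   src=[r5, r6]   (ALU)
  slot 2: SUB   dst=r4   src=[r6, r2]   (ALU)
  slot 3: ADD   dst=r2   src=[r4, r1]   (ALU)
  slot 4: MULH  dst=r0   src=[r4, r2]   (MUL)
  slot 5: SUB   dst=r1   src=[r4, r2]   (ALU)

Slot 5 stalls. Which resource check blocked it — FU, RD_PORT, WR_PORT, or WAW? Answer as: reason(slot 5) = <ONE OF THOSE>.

#0 MUL src=r2,r1 dispatched  <A:3 Mu:0 Ld:1 B:1 rd:5 wr:3>
#1 ALU src=r5,r6 dispatched  <A:2 Mu:0 Ld:1 B:1 rd:3 wr:2>
#2 ALU src=r6,r2 dispatched  <A:1 Mu:0 Ld:1 B:1 rd:1 wr:1>
#3 ALU src=r4,r1 held:RD_PORT  <A:1 Mu:0 Ld:1 B:1 rd:1 wr:1>
#4 MUL src=r4,r2 held:FU  <A:1 Mu:0 Ld:1 B:1 rd:1 wr:1>
#5 ALU src=r4,r2 held:RD_PORT  <A:1 Mu:0 Ld:1 B:1 rd:1 wr:1>

reason(slot 5) = RD_PORT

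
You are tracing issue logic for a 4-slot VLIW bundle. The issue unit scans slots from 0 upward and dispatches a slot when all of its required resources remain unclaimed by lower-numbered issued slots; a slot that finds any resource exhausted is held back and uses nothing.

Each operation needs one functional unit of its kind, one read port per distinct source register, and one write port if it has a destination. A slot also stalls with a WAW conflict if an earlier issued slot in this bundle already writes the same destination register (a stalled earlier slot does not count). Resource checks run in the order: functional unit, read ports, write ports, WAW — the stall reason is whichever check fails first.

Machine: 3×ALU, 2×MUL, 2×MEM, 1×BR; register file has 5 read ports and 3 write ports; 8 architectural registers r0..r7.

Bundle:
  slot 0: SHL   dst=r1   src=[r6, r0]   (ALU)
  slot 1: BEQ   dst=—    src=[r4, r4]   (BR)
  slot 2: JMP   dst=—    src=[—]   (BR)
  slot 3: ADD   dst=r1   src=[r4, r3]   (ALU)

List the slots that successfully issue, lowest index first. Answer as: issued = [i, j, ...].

#0 ALU src=r6,r0 dispatched  <A:2 Mu:2 Ld:2 B:1 rd:3 wr:2>
#1 BR src=r4,r4 dispatched  <A:2 Mu:2 Ld:2 B:0 rd:2 wr:2>
#2 BR src=- held:FU  <A:2 Mu:2 Ld:2 B:0 rd:2 wr:2>
#3 ALU src=r4,r3 held:WAW  <A:2 Mu:2 Ld:2 B:0 rd:2 wr:2>

issued = [0, 1]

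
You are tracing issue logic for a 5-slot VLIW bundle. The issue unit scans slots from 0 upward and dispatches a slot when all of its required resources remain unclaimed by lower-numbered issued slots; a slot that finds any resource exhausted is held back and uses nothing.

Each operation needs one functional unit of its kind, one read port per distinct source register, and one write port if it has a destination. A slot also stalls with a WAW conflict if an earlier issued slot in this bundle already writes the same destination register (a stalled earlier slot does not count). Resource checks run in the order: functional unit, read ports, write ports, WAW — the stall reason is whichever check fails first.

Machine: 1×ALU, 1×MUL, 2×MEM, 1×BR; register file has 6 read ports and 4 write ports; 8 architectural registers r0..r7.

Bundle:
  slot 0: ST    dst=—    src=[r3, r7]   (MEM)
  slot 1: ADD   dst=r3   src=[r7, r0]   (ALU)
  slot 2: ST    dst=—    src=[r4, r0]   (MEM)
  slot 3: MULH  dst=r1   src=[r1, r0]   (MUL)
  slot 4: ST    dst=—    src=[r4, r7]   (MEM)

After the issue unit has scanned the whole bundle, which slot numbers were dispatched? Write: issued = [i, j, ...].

issued = [0, 1, 2]

[0] MEM needs rd=2 wr=0: ok; after: ALU=1 MUL=1 MEM=1 BR=1, R=4, W=4
[1] ALU needs rd=2 wr=1: ok; after: ALU=0 MUL=1 MEM=1 BR=1, R=2, W=3
[2] MEM needs rd=2 wr=0: ok; after: ALU=0 MUL=1 MEM=0 BR=1, R=0, W=3
[3] MUL needs rd=2 wr=1: RD_PORT; after: ALU=0 MUL=1 MEM=0 BR=1, R=0, W=3
[4] MEM needs rd=2 wr=0: FU; after: ALU=0 MUL=1 MEM=0 BR=1, R=0, W=3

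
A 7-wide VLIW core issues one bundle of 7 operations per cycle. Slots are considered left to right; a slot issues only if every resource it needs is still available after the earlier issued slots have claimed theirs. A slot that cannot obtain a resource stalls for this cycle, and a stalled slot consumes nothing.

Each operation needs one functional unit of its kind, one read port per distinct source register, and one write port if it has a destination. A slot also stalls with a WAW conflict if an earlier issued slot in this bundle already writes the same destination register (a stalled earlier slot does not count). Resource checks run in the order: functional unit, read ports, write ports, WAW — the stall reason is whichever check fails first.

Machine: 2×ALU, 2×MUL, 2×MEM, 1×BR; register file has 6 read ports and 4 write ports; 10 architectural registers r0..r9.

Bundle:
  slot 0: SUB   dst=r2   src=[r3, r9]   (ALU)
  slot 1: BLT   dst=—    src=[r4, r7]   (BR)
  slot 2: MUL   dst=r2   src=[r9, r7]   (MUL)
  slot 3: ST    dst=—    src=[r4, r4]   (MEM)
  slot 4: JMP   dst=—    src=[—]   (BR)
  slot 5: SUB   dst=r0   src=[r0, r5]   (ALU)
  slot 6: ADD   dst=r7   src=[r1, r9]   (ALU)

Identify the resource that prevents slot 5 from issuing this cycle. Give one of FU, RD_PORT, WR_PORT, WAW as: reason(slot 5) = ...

(0) want 1×ALU +2rd +1wr — yes → AL1|MU2|ME2|BR1|rd4|wr3
(1) want 1×BR +2rd +0wr — yes → AL1|MU2|ME2|BR0|rd2|wr3
(2) want 1×MUL +2rd +1wr — WAW → AL1|MU2|ME2|BR0|rd2|wr3
(3) want 1×MEM +1rd +0wr — yes → AL1|MU2|ME1|BR0|rd1|wr3
(4) want 1×BR +0rd +0wr — FU → AL1|MU2|ME1|BR0|rd1|wr3
(5) want 1×ALU +2rd +1wr — RD_PORT → AL1|MU2|ME1|BR0|rd1|wr3
(6) want 1×ALU +2rd +1wr — RD_PORT → AL1|MU2|ME1|BR0|rd1|wr3

reason(slot 5) = RD_PORT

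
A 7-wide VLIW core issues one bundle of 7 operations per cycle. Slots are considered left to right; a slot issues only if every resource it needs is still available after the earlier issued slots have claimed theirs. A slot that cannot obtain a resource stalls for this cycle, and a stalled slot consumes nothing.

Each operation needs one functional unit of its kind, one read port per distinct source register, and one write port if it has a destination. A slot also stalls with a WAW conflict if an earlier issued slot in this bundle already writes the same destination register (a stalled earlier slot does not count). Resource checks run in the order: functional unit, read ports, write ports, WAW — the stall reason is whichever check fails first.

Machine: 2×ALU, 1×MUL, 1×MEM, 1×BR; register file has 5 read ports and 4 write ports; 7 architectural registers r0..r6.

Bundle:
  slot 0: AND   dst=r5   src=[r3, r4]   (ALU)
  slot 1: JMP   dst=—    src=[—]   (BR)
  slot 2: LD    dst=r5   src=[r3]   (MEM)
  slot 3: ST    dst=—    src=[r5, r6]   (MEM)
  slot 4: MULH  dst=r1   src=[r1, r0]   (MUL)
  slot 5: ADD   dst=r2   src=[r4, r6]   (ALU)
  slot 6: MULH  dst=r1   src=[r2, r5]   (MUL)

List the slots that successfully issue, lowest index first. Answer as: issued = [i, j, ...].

issued = [0, 1, 3]

(0) want 1×ALU +2rd +1wr — yes → AL1|MU1|ME1|BR1|rd3|wr3
(1) want 1×BR +0rd +0wr — yes → AL1|MU1|ME1|BR0|rd3|wr3
(2) want 1×MEM +1rd +1wr — WAW → AL1|MU1|ME1|BR0|rd3|wr3
(3) want 1×MEM +2rd +0wr — yes → AL1|MU1|ME0|BR0|rd1|wr3
(4) want 1×MUL +2rd +1wr — RD_PORT → AL1|MU1|ME0|BR0|rd1|wr3
(5) want 1×ALU +2rd +1wr — RD_PORT → AL1|MU1|ME0|BR0|rd1|wr3
(6) want 1×MUL +2rd +1wr — RD_PORT → AL1|MU1|ME0|BR0|rd1|wr3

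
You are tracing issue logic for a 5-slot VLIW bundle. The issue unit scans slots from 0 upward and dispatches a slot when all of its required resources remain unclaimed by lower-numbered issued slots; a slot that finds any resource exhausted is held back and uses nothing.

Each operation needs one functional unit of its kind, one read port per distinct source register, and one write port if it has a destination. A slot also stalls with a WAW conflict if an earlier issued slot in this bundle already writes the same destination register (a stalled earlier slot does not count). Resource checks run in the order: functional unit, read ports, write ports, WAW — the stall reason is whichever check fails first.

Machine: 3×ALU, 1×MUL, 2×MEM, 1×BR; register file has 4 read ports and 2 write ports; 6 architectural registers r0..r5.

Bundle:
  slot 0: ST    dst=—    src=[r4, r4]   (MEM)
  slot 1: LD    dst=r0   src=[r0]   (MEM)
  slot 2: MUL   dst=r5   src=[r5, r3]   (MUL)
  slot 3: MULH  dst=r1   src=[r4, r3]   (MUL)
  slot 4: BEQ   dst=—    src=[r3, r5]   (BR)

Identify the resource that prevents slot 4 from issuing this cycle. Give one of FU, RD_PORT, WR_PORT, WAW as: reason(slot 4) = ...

reason(slot 4) = RD_PORT

slot 0 (MEM): ISSUE — free A3,Mu1,Ld1,B1 rp3 wp2
slot 1 (MEM): ISSUE — free A3,Mu1,Ld0,B1 rp2 wp1
slot 2 (MUL): ISSUE — free A3,Mu0,Ld0,B1 rp0 wp0
slot 3 (MUL): stall FU — free A3,Mu0,Ld0,B1 rp0 wp0
slot 4 (BR): stall RD_PORT — free A3,Mu0,Ld0,B1 rp0 wp0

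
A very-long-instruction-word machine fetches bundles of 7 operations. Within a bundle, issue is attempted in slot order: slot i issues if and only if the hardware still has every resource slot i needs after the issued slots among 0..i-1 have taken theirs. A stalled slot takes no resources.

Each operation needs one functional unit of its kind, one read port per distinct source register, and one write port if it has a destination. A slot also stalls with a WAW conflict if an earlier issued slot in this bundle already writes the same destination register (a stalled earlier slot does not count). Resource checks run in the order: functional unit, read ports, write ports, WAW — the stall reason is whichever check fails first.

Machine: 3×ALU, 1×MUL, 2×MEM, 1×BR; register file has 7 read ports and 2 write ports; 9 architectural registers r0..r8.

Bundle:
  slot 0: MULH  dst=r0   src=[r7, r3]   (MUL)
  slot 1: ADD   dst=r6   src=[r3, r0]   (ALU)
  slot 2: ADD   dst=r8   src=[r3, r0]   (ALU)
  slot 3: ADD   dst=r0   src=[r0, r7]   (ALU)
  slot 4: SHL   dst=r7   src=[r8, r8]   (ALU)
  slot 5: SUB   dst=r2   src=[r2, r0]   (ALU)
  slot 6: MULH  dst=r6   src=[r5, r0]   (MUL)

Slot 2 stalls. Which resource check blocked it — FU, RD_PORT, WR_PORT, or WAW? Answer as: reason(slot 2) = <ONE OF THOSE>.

#0 MUL src=r7,r3 dispatched  <A:3 Mu:0 Ld:2 B:1 rd:5 wr:1>
#1 ALU src=r3,r0 dispatched  <A:2 Mu:0 Ld:2 B:1 rd:3 wr:0>
#2 ALU src=r3,r0 held:WR_PORT  <A:2 Mu:0 Ld:2 B:1 rd:3 wr:0>
#3 ALU src=r0,r7 held:WR_PORT  <A:2 Mu:0 Ld:2 B:1 rd:3 wr:0>
#4 ALU src=r8,r8 held:WR_PORT  <A:2 Mu:0 Ld:2 B:1 rd:3 wr:0>
#5 ALU src=r2,r0 held:WR_PORT  <A:2 Mu:0 Ld:2 B:1 rd:3 wr:0>
#6 MUL src=r5,r0 held:FU  <A:2 Mu:0 Ld:2 B:1 rd:3 wr:0>

reason(slot 2) = WR_PORT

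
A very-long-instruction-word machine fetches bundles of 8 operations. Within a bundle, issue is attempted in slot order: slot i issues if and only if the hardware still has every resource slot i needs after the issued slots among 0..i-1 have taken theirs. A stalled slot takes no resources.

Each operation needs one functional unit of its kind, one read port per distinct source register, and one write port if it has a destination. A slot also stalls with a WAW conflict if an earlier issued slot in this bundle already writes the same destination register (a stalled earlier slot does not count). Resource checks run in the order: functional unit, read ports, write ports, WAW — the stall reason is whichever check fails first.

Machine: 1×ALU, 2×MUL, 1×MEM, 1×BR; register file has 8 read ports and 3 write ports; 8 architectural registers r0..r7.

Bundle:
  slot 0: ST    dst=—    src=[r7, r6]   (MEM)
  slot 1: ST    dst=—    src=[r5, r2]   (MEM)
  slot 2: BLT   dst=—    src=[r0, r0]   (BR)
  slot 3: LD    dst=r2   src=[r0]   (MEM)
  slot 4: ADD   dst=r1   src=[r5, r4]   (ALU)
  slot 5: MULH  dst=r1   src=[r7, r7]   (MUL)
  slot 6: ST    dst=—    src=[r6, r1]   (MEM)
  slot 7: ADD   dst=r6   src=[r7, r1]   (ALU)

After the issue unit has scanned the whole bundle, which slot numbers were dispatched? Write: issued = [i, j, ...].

issued = [0, 2, 4]

slot 0 (MEM): ISSUE — free A1,Mu2,Ld0,B1 rp6 wp3
slot 1 (MEM): stall FU — free A1,Mu2,Ld0,B1 rp6 wp3
slot 2 (BR): ISSUE — free A1,Mu2,Ld0,B0 rp5 wp3
slot 3 (MEM): stall FU — free A1,Mu2,Ld0,B0 rp5 wp3
slot 4 (ALU): ISSUE — free A0,Mu2,Ld0,B0 rp3 wp2
slot 5 (MUL): stall WAW — free A0,Mu2,Ld0,B0 rp3 wp2
slot 6 (MEM): stall FU — free A0,Mu2,Ld0,B0 rp3 wp2
slot 7 (ALU): stall FU — free A0,Mu2,Ld0,B0 rp3 wp2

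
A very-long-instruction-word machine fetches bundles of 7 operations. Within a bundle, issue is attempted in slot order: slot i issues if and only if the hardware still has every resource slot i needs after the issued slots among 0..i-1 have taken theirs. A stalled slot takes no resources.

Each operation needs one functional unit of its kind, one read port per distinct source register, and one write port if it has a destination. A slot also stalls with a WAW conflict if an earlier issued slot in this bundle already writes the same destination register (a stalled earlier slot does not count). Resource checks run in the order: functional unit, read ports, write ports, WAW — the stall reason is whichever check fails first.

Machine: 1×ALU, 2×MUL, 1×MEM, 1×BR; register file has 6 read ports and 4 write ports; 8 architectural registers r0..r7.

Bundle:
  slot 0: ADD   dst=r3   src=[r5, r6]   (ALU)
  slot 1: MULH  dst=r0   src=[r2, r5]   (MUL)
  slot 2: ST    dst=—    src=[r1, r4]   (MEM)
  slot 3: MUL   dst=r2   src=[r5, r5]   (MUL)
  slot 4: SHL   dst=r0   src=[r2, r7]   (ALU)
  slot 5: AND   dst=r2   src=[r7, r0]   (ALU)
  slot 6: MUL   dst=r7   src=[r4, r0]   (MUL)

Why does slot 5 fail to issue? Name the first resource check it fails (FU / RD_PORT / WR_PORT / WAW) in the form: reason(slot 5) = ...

slot 0 (ALU): ISSUE — free A0,Mu2,Ld1,B1 rp4 wp3
slot 1 (MUL): ISSUE — free A0,Mu1,Ld1,B1 rp2 wp2
slot 2 (MEM): ISSUE — free A0,Mu1,Ld0,B1 rp0 wp2
slot 3 (MUL): stall RD_PORT — free A0,Mu1,Ld0,B1 rp0 wp2
slot 4 (ALU): stall FU — free A0,Mu1,Ld0,B1 rp0 wp2
slot 5 (ALU): stall FU — free A0,Mu1,Ld0,B1 rp0 wp2
slot 6 (MUL): stall RD_PORT — free A0,Mu1,Ld0,B1 rp0 wp2

reason(slot 5) = FU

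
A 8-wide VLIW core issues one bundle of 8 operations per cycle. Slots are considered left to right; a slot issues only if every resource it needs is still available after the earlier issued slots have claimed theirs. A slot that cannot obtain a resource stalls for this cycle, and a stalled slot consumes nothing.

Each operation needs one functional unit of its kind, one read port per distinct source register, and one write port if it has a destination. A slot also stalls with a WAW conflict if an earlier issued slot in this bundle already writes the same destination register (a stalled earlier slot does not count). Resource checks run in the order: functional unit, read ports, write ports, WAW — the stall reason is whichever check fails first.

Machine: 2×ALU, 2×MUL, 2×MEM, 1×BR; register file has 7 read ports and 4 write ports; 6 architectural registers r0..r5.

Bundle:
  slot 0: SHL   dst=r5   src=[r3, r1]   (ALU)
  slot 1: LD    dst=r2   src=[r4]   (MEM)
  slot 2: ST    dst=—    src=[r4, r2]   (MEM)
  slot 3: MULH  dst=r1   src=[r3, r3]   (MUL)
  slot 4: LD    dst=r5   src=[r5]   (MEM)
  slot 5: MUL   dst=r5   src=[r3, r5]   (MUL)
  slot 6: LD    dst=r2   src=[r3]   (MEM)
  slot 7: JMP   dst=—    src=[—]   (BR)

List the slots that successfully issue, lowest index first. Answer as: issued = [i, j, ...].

[0] ALU needs rd=2 wr=1: ok; after: ALU=1 MUL=2 MEM=2 BR=1, R=5, W=3
[1] MEM needs rd=1 wr=1: ok; after: ALU=1 MUL=2 MEM=1 BR=1, R=4, W=2
[2] MEM needs rd=2 wr=0: ok; after: ALU=1 MUL=2 MEM=0 BR=1, R=2, W=2
[3] MUL needs rd=1 wr=1: ok; after: ALU=1 MUL=1 MEM=0 BR=1, R=1, W=1
[4] MEM needs rd=1 wr=1: FU; after: ALU=1 MUL=1 MEM=0 BR=1, R=1, W=1
[5] MUL needs rd=2 wr=1: RD_PORT; after: ALU=1 MUL=1 MEM=0 BR=1, R=1, W=1
[6] MEM needs rd=1 wr=1: FU; after: ALU=1 MUL=1 MEM=0 BR=1, R=1, W=1
[7] BR needs rd=0 wr=0: ok; after: ALU=1 MUL=1 MEM=0 BR=0, R=1, W=1

issued = [0, 1, 2, 3, 7]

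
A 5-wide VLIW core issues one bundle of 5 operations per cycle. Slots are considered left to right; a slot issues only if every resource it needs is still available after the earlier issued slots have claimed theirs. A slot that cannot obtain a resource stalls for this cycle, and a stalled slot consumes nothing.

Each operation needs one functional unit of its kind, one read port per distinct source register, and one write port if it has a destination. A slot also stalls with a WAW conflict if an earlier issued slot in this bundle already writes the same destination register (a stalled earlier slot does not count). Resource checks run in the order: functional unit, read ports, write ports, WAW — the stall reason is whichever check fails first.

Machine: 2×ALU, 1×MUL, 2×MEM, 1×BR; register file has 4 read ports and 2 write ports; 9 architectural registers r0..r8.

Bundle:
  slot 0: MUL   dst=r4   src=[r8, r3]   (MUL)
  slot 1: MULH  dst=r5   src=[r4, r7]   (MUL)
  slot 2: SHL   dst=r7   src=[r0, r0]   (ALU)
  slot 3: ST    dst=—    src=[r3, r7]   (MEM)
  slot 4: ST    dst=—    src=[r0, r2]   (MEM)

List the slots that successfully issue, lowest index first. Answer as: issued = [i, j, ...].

issued = [0, 2]

slot 0 (MUL): ISSUE — free A2,Mu0,Ld2,B1 rp2 wp1
slot 1 (MUL): stall FU — free A2,Mu0,Ld2,B1 rp2 wp1
slot 2 (ALU): ISSUE — free A1,Mu0,Ld2,B1 rp1 wp0
slot 3 (MEM): stall RD_PORT — free A1,Mu0,Ld2,B1 rp1 wp0
slot 4 (MEM): stall RD_PORT — free A1,Mu0,Ld2,B1 rp1 wp0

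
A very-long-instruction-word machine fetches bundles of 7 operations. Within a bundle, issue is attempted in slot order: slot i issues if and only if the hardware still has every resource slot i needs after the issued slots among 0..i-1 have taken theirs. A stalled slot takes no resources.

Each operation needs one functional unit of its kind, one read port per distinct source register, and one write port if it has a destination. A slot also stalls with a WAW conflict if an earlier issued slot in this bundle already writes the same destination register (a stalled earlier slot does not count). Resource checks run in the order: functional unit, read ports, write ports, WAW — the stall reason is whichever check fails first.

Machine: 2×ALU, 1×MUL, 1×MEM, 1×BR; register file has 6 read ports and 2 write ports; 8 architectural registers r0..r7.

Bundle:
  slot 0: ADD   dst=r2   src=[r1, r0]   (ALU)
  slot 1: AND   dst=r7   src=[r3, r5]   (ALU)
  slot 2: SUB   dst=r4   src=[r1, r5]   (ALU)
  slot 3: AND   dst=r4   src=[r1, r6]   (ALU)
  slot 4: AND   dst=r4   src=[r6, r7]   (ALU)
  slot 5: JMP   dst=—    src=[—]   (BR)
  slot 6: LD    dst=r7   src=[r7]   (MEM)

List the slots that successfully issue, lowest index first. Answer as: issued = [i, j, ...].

slot 0 (ALU): ISSUE — free A1,Mu1,Ld1,B1 rp4 wp1
slot 1 (ALU): ISSUE — free A0,Mu1,Ld1,B1 rp2 wp0
slot 2 (ALU): stall FU — free A0,Mu1,Ld1,B1 rp2 wp0
slot 3 (ALU): stall FU — free A0,Mu1,Ld1,B1 rp2 wp0
slot 4 (ALU): stall FU — free A0,Mu1,Ld1,B1 rp2 wp0
slot 5 (BR): ISSUE — free A0,Mu1,Ld1,B0 rp2 wp0
slot 6 (MEM): stall WR_PORT — free A0,Mu1,Ld1,B0 rp2 wp0

issued = [0, 1, 5]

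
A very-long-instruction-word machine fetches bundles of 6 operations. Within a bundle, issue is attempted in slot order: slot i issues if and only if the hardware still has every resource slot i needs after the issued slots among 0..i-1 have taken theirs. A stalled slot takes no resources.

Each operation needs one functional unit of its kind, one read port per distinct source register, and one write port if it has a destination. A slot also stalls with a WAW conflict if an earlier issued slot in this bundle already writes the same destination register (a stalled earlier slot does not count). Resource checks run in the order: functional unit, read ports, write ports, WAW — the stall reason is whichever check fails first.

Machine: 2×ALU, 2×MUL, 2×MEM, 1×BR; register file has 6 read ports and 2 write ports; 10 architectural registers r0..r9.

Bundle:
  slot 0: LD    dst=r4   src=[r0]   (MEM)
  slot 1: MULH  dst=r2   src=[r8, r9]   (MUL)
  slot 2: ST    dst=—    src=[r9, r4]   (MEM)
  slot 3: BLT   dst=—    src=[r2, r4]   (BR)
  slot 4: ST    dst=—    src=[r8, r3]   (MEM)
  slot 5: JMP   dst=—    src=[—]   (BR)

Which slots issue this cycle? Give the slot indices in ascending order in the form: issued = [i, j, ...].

slot 0 (MEM): ISSUE — free A2,Mu2,Ld1,B1 rp5 wp1
slot 1 (MUL): ISSUE — free A2,Mu1,Ld1,B1 rp3 wp0
slot 2 (MEM): ISSUE — free A2,Mu1,Ld0,B1 rp1 wp0
slot 3 (BR): stall RD_PORT — free A2,Mu1,Ld0,B1 rp1 wp0
slot 4 (MEM): stall FU — free A2,Mu1,Ld0,B1 rp1 wp0
slot 5 (BR): ISSUE — free A2,Mu1,Ld0,B0 rp1 wp0

issued = [0, 1, 2, 5]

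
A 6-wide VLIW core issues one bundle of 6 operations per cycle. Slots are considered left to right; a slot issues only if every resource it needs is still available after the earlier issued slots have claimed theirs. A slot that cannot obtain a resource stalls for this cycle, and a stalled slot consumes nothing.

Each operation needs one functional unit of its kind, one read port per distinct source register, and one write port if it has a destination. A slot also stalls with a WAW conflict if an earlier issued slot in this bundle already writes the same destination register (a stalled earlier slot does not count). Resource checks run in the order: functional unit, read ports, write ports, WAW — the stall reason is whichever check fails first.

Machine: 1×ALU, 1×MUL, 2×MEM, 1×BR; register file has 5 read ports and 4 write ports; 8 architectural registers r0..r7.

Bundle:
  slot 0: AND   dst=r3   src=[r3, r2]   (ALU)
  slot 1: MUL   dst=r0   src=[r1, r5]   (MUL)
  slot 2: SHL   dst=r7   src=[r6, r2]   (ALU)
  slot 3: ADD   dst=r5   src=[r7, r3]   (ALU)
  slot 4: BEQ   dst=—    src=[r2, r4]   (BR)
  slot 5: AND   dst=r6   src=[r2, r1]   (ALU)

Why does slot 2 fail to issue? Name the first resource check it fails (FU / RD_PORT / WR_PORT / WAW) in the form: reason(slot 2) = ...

(0) want 1×ALU +2rd +1wr — yes → AL0|MU1|ME2|BR1|rd3|wr3
(1) want 1×MUL +2rd +1wr — yes → AL0|MU0|ME2|BR1|rd1|wr2
(2) want 1×ALU +2rd +1wr — FU → AL0|MU0|ME2|BR1|rd1|wr2
(3) want 1×ALU +2rd +1wr — FU → AL0|MU0|ME2|BR1|rd1|wr2
(4) want 1×BR +2rd +0wr — RD_PORT → AL0|MU0|ME2|BR1|rd1|wr2
(5) want 1×ALU +2rd +1wr — FU → AL0|MU0|ME2|BR1|rd1|wr2

reason(slot 2) = FU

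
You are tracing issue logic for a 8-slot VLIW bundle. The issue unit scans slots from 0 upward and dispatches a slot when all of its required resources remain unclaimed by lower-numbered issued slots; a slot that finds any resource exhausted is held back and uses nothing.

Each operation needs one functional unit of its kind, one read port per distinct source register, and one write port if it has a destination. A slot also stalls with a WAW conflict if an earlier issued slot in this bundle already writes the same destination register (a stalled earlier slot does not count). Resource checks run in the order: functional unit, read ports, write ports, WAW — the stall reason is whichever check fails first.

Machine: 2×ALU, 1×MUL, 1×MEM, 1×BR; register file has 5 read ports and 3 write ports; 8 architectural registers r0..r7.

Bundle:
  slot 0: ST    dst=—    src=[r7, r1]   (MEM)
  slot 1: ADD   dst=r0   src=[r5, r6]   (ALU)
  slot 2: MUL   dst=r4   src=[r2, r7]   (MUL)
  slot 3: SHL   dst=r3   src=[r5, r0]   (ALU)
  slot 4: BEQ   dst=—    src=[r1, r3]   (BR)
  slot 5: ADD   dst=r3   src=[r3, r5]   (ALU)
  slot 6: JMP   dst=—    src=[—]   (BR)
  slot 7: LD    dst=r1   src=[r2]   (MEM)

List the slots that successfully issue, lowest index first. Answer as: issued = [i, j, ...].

issued = [0, 1, 6]

[0] MEM needs rd=2 wr=0: ok; after: ALU=2 MUL=1 MEM=0 BR=1, R=3, W=3
[1] ALU needs rd=2 wr=1: ok; after: ALU=1 MUL=1 MEM=0 BR=1, R=1, W=2
[2] MUL needs rd=2 wr=1: RD_PORT; after: ALU=1 MUL=1 MEM=0 BR=1, R=1, W=2
[3] ALU needs rd=2 wr=1: RD_PORT; after: ALU=1 MUL=1 MEM=0 BR=1, R=1, W=2
[4] BR needs rd=2 wr=0: RD_PORT; after: ALU=1 MUL=1 MEM=0 BR=1, R=1, W=2
[5] ALU needs rd=2 wr=1: RD_PORT; after: ALU=1 MUL=1 MEM=0 BR=1, R=1, W=2
[6] BR needs rd=0 wr=0: ok; after: ALU=1 MUL=1 MEM=0 BR=0, R=1, W=2
[7] MEM needs rd=1 wr=1: FU; after: ALU=1 MUL=1 MEM=0 BR=0, R=1, W=2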